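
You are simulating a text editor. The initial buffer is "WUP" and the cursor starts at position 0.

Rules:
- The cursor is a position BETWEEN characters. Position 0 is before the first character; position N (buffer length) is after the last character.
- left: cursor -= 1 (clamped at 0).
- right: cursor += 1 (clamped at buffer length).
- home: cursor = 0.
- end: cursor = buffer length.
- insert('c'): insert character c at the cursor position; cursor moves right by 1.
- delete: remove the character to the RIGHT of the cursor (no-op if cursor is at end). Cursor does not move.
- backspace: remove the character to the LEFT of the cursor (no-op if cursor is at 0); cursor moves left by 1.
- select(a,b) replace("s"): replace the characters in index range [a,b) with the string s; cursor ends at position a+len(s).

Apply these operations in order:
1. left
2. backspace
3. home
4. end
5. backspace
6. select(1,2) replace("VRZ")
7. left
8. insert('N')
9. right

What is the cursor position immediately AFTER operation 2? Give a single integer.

Answer: 0

Derivation:
After op 1 (left): buf='WUP' cursor=0
After op 2 (backspace): buf='WUP' cursor=0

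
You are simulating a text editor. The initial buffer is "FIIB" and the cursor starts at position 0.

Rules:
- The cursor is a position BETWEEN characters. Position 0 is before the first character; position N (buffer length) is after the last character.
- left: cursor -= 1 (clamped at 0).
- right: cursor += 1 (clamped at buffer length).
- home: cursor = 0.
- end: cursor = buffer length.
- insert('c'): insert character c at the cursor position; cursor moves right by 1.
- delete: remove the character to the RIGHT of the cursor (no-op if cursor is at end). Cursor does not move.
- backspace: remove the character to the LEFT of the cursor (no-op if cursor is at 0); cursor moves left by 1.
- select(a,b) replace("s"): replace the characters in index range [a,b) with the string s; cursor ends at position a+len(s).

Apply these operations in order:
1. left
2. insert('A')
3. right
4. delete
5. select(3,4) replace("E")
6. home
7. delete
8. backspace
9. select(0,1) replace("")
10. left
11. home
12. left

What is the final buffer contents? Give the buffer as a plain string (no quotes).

After op 1 (left): buf='FIIB' cursor=0
After op 2 (insert('A')): buf='AFIIB' cursor=1
After op 3 (right): buf='AFIIB' cursor=2
After op 4 (delete): buf='AFIB' cursor=2
After op 5 (select(3,4) replace("E")): buf='AFIE' cursor=4
After op 6 (home): buf='AFIE' cursor=0
After op 7 (delete): buf='FIE' cursor=0
After op 8 (backspace): buf='FIE' cursor=0
After op 9 (select(0,1) replace("")): buf='IE' cursor=0
After op 10 (left): buf='IE' cursor=0
After op 11 (home): buf='IE' cursor=0
After op 12 (left): buf='IE' cursor=0

Answer: IE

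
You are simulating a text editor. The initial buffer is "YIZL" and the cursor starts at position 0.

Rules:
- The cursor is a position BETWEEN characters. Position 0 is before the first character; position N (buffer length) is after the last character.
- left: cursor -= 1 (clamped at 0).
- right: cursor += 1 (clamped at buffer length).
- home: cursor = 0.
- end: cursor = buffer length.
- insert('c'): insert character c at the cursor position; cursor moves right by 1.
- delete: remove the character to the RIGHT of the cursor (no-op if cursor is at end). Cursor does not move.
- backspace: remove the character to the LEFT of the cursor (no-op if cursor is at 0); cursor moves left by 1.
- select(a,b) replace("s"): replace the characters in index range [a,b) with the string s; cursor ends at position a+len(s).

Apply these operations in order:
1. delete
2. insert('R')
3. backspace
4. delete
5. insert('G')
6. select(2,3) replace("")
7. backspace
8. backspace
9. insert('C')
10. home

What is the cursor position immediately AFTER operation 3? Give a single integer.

Answer: 0

Derivation:
After op 1 (delete): buf='IZL' cursor=0
After op 2 (insert('R')): buf='RIZL' cursor=1
After op 3 (backspace): buf='IZL' cursor=0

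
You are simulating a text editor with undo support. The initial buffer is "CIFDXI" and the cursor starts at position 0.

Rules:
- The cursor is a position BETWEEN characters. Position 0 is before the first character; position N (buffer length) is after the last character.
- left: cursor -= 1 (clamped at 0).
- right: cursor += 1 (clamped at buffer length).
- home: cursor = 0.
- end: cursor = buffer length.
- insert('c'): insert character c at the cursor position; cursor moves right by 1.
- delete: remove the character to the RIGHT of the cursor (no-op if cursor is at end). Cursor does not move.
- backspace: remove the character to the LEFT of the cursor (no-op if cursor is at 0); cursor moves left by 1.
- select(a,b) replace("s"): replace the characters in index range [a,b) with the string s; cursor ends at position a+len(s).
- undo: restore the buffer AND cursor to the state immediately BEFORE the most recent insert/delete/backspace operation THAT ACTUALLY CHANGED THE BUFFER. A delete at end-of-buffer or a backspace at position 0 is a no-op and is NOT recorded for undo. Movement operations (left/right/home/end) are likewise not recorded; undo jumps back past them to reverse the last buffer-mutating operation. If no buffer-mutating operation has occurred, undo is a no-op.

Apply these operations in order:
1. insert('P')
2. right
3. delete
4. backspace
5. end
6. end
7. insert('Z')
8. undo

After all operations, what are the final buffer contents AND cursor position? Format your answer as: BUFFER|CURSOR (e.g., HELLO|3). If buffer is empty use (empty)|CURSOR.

After op 1 (insert('P')): buf='PCIFDXI' cursor=1
After op 2 (right): buf='PCIFDXI' cursor=2
After op 3 (delete): buf='PCFDXI' cursor=2
After op 4 (backspace): buf='PFDXI' cursor=1
After op 5 (end): buf='PFDXI' cursor=5
After op 6 (end): buf='PFDXI' cursor=5
After op 7 (insert('Z')): buf='PFDXIZ' cursor=6
After op 8 (undo): buf='PFDXI' cursor=5

Answer: PFDXI|5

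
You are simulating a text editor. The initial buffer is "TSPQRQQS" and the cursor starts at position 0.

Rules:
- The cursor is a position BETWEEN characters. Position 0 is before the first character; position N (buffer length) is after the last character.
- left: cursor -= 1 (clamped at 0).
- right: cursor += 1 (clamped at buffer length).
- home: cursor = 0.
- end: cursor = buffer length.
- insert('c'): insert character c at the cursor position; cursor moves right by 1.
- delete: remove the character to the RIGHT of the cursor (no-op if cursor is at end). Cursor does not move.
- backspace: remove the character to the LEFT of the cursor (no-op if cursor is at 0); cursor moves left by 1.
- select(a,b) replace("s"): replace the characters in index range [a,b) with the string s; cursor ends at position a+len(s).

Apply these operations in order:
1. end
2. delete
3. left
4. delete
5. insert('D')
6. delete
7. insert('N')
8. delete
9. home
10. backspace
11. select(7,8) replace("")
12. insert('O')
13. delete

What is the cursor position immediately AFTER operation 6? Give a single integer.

After op 1 (end): buf='TSPQRQQS' cursor=8
After op 2 (delete): buf='TSPQRQQS' cursor=8
After op 3 (left): buf='TSPQRQQS' cursor=7
After op 4 (delete): buf='TSPQRQQ' cursor=7
After op 5 (insert('D')): buf='TSPQRQQD' cursor=8
After op 6 (delete): buf='TSPQRQQD' cursor=8

Answer: 8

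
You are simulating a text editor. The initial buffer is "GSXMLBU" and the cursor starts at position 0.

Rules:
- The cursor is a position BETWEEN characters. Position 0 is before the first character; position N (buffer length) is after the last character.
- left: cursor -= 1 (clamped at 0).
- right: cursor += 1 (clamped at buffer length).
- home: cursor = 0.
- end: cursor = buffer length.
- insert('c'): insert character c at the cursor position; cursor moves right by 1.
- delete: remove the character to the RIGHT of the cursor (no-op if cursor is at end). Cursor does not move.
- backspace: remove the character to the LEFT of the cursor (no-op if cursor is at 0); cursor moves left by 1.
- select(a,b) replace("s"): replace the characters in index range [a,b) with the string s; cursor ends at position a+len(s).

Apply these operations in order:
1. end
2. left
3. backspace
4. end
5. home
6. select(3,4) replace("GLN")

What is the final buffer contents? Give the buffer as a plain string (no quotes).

After op 1 (end): buf='GSXMLBU' cursor=7
After op 2 (left): buf='GSXMLBU' cursor=6
After op 3 (backspace): buf='GSXMLU' cursor=5
After op 4 (end): buf='GSXMLU' cursor=6
After op 5 (home): buf='GSXMLU' cursor=0
After op 6 (select(3,4) replace("GLN")): buf='GSXGLNLU' cursor=6

Answer: GSXGLNLU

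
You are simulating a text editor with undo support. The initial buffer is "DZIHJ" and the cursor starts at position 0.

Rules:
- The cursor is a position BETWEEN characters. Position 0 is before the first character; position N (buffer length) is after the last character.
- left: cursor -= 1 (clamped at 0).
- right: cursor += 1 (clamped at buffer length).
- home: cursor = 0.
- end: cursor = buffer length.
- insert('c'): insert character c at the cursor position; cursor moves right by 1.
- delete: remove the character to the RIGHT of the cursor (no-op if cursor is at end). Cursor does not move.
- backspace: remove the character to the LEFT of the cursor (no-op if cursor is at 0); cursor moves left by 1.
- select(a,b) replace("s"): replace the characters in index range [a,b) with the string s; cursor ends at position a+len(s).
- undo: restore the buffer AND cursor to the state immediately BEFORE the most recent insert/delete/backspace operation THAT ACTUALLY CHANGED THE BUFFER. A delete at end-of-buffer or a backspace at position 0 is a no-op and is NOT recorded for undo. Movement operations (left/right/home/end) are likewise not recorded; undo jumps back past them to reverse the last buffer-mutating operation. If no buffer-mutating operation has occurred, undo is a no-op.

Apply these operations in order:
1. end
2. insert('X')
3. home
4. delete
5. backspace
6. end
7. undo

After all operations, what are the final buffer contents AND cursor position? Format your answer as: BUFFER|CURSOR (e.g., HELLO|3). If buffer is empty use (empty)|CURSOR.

Answer: DZIHJX|0

Derivation:
After op 1 (end): buf='DZIHJ' cursor=5
After op 2 (insert('X')): buf='DZIHJX' cursor=6
After op 3 (home): buf='DZIHJX' cursor=0
After op 4 (delete): buf='ZIHJX' cursor=0
After op 5 (backspace): buf='ZIHJX' cursor=0
After op 6 (end): buf='ZIHJX' cursor=5
After op 7 (undo): buf='DZIHJX' cursor=0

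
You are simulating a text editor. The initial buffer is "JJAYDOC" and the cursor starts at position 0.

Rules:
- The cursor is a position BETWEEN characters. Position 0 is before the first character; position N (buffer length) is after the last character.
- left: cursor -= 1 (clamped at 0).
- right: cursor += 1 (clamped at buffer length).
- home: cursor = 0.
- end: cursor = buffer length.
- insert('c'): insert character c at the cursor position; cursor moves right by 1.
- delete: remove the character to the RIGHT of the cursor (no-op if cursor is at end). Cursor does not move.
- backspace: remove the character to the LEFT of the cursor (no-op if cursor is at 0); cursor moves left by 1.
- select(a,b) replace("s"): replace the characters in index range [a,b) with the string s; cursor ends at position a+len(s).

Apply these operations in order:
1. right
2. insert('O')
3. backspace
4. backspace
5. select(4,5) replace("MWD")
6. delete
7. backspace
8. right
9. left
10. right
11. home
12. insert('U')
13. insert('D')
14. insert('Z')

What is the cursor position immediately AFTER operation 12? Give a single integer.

Answer: 1

Derivation:
After op 1 (right): buf='JJAYDOC' cursor=1
After op 2 (insert('O')): buf='JOJAYDOC' cursor=2
After op 3 (backspace): buf='JJAYDOC' cursor=1
After op 4 (backspace): buf='JAYDOC' cursor=0
After op 5 (select(4,5) replace("MWD")): buf='JAYDMWDC' cursor=7
After op 6 (delete): buf='JAYDMWD' cursor=7
After op 7 (backspace): buf='JAYDMW' cursor=6
After op 8 (right): buf='JAYDMW' cursor=6
After op 9 (left): buf='JAYDMW' cursor=5
After op 10 (right): buf='JAYDMW' cursor=6
After op 11 (home): buf='JAYDMW' cursor=0
After op 12 (insert('U')): buf='UJAYDMW' cursor=1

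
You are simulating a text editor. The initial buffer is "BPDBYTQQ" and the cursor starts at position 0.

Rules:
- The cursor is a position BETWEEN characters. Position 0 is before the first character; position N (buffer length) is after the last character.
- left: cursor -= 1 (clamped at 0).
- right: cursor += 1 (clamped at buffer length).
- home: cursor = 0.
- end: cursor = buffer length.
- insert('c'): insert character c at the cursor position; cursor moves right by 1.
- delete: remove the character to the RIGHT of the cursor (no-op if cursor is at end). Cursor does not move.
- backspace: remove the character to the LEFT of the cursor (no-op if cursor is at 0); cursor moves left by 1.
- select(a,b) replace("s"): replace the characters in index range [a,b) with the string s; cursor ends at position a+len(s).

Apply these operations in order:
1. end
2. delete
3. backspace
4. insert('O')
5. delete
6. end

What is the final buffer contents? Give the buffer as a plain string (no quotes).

After op 1 (end): buf='BPDBYTQQ' cursor=8
After op 2 (delete): buf='BPDBYTQQ' cursor=8
After op 3 (backspace): buf='BPDBYTQ' cursor=7
After op 4 (insert('O')): buf='BPDBYTQO' cursor=8
After op 5 (delete): buf='BPDBYTQO' cursor=8
After op 6 (end): buf='BPDBYTQO' cursor=8

Answer: BPDBYTQO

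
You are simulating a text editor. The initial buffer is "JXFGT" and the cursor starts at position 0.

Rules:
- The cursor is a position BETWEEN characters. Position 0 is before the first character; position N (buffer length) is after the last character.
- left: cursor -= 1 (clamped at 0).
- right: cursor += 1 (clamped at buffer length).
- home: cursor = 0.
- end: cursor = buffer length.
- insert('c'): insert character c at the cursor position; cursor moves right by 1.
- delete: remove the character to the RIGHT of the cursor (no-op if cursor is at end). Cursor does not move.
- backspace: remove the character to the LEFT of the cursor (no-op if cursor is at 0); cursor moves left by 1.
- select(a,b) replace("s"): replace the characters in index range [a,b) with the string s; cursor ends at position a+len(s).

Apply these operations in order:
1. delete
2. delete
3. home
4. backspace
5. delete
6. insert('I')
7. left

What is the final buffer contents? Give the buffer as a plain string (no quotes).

Answer: IGT

Derivation:
After op 1 (delete): buf='XFGT' cursor=0
After op 2 (delete): buf='FGT' cursor=0
After op 3 (home): buf='FGT' cursor=0
After op 4 (backspace): buf='FGT' cursor=0
After op 5 (delete): buf='GT' cursor=0
After op 6 (insert('I')): buf='IGT' cursor=1
After op 7 (left): buf='IGT' cursor=0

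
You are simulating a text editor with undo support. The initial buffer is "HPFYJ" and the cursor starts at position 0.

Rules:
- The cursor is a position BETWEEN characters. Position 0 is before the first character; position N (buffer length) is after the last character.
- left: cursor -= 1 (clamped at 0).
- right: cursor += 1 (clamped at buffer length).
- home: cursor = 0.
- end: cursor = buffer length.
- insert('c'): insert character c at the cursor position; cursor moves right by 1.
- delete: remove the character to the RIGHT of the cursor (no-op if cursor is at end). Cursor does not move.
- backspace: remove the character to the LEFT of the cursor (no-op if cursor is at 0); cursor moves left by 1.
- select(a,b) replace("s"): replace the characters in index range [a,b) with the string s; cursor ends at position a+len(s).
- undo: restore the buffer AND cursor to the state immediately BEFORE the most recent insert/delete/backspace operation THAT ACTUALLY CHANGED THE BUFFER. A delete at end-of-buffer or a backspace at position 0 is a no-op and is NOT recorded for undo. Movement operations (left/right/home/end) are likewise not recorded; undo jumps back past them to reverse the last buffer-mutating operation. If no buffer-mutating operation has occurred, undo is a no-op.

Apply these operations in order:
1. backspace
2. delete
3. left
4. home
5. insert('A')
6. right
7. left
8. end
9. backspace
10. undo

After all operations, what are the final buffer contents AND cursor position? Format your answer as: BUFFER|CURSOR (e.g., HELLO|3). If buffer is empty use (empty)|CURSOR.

After op 1 (backspace): buf='HPFYJ' cursor=0
After op 2 (delete): buf='PFYJ' cursor=0
After op 3 (left): buf='PFYJ' cursor=0
After op 4 (home): buf='PFYJ' cursor=0
After op 5 (insert('A')): buf='APFYJ' cursor=1
After op 6 (right): buf='APFYJ' cursor=2
After op 7 (left): buf='APFYJ' cursor=1
After op 8 (end): buf='APFYJ' cursor=5
After op 9 (backspace): buf='APFY' cursor=4
After op 10 (undo): buf='APFYJ' cursor=5

Answer: APFYJ|5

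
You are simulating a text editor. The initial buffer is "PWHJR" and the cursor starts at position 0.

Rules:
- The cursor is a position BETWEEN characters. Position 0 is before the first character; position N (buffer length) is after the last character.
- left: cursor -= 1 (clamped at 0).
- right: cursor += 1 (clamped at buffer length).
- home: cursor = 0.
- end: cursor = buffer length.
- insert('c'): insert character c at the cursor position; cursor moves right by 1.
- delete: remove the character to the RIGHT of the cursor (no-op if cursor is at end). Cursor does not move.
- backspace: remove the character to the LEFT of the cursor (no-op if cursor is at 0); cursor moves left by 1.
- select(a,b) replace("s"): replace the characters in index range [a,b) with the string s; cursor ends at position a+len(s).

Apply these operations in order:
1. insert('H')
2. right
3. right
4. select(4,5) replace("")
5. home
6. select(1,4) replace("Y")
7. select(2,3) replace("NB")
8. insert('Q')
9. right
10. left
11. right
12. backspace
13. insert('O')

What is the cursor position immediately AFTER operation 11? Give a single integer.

After op 1 (insert('H')): buf='HPWHJR' cursor=1
After op 2 (right): buf='HPWHJR' cursor=2
After op 3 (right): buf='HPWHJR' cursor=3
After op 4 (select(4,5) replace("")): buf='HPWHR' cursor=4
After op 5 (home): buf='HPWHR' cursor=0
After op 6 (select(1,4) replace("Y")): buf='HYR' cursor=2
After op 7 (select(2,3) replace("NB")): buf='HYNB' cursor=4
After op 8 (insert('Q')): buf='HYNBQ' cursor=5
After op 9 (right): buf='HYNBQ' cursor=5
After op 10 (left): buf='HYNBQ' cursor=4
After op 11 (right): buf='HYNBQ' cursor=5

Answer: 5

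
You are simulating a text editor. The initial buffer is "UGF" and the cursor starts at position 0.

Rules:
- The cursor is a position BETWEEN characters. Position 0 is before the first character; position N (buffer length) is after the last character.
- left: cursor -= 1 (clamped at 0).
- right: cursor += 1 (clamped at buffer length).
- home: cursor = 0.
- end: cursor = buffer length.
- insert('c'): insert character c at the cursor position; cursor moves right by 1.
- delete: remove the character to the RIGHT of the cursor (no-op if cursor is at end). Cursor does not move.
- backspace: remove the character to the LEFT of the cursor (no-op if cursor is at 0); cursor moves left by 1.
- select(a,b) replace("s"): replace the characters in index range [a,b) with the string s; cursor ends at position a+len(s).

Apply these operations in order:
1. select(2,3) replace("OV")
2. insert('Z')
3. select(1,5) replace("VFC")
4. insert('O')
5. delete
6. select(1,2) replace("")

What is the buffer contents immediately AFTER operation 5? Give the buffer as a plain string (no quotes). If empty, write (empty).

After op 1 (select(2,3) replace("OV")): buf='UGOV' cursor=4
After op 2 (insert('Z')): buf='UGOVZ' cursor=5
After op 3 (select(1,5) replace("VFC")): buf='UVFC' cursor=4
After op 4 (insert('O')): buf='UVFCO' cursor=5
After op 5 (delete): buf='UVFCO' cursor=5

Answer: UVFCO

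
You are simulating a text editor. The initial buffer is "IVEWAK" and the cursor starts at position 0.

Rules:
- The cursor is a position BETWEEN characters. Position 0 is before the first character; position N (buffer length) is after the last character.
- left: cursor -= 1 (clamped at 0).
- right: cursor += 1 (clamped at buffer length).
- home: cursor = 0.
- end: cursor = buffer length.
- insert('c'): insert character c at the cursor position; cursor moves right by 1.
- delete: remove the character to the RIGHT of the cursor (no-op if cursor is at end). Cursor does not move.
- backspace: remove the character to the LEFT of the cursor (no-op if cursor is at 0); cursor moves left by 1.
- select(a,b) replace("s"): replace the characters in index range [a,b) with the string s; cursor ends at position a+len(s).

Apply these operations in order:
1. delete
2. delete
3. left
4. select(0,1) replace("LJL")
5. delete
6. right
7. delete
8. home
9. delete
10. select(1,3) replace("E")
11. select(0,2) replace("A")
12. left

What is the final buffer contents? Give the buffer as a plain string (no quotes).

After op 1 (delete): buf='VEWAK' cursor=0
After op 2 (delete): buf='EWAK' cursor=0
After op 3 (left): buf='EWAK' cursor=0
After op 4 (select(0,1) replace("LJL")): buf='LJLWAK' cursor=3
After op 5 (delete): buf='LJLAK' cursor=3
After op 6 (right): buf='LJLAK' cursor=4
After op 7 (delete): buf='LJLA' cursor=4
After op 8 (home): buf='LJLA' cursor=0
After op 9 (delete): buf='JLA' cursor=0
After op 10 (select(1,3) replace("E")): buf='JE' cursor=2
After op 11 (select(0,2) replace("A")): buf='A' cursor=1
After op 12 (left): buf='A' cursor=0

Answer: A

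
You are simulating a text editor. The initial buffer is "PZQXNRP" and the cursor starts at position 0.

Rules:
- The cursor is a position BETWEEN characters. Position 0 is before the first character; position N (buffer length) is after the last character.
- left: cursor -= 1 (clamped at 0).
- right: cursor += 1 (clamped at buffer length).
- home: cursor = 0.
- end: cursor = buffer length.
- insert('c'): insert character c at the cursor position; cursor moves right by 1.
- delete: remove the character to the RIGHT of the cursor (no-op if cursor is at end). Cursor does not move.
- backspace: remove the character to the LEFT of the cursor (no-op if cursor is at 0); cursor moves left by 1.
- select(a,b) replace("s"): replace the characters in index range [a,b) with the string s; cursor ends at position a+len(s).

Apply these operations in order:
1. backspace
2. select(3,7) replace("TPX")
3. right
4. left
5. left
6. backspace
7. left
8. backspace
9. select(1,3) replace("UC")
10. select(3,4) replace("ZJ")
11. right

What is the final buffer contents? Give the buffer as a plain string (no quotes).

Answer: PUCZJ

Derivation:
After op 1 (backspace): buf='PZQXNRP' cursor=0
After op 2 (select(3,7) replace("TPX")): buf='PZQTPX' cursor=6
After op 3 (right): buf='PZQTPX' cursor=6
After op 4 (left): buf='PZQTPX' cursor=5
After op 5 (left): buf='PZQTPX' cursor=4
After op 6 (backspace): buf='PZQPX' cursor=3
After op 7 (left): buf='PZQPX' cursor=2
After op 8 (backspace): buf='PQPX' cursor=1
After op 9 (select(1,3) replace("UC")): buf='PUCX' cursor=3
After op 10 (select(3,4) replace("ZJ")): buf='PUCZJ' cursor=5
After op 11 (right): buf='PUCZJ' cursor=5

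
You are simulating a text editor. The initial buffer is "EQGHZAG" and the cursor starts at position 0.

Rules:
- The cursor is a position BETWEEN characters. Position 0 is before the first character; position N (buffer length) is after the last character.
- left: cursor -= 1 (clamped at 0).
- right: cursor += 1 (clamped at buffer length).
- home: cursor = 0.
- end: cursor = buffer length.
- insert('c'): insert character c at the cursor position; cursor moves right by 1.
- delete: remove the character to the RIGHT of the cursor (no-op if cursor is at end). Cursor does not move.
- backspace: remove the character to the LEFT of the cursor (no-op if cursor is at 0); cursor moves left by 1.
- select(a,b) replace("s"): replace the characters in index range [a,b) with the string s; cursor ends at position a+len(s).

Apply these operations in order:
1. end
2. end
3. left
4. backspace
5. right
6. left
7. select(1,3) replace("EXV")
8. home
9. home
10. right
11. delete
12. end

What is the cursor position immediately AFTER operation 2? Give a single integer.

Answer: 7

Derivation:
After op 1 (end): buf='EQGHZAG' cursor=7
After op 2 (end): buf='EQGHZAG' cursor=7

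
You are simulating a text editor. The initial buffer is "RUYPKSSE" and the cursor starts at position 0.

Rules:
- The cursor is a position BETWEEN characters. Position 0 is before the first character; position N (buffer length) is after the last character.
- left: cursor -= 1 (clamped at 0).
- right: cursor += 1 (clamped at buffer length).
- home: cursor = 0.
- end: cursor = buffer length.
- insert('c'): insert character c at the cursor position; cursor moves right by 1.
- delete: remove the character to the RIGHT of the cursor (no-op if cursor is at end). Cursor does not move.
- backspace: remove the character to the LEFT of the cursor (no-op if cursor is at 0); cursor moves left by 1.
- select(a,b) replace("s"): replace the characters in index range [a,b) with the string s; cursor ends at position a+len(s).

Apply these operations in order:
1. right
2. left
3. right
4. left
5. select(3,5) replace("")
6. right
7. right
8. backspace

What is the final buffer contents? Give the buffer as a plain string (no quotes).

After op 1 (right): buf='RUYPKSSE' cursor=1
After op 2 (left): buf='RUYPKSSE' cursor=0
After op 3 (right): buf='RUYPKSSE' cursor=1
After op 4 (left): buf='RUYPKSSE' cursor=0
After op 5 (select(3,5) replace("")): buf='RUYSSE' cursor=3
After op 6 (right): buf='RUYSSE' cursor=4
After op 7 (right): buf='RUYSSE' cursor=5
After op 8 (backspace): buf='RUYSE' cursor=4

Answer: RUYSE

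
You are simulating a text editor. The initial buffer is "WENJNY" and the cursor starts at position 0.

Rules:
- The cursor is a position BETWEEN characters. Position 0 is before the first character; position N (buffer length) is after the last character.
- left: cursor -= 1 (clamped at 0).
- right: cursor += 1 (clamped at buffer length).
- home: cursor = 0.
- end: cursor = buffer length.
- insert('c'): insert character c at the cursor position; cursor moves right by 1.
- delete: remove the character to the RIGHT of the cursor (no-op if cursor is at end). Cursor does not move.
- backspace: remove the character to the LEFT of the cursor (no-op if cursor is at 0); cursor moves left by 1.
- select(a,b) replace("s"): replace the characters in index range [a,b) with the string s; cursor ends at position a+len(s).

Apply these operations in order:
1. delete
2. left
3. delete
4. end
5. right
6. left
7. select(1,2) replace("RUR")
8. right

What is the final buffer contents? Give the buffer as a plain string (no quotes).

After op 1 (delete): buf='ENJNY' cursor=0
After op 2 (left): buf='ENJNY' cursor=0
After op 3 (delete): buf='NJNY' cursor=0
After op 4 (end): buf='NJNY' cursor=4
After op 5 (right): buf='NJNY' cursor=4
After op 6 (left): buf='NJNY' cursor=3
After op 7 (select(1,2) replace("RUR")): buf='NRURNY' cursor=4
After op 8 (right): buf='NRURNY' cursor=5

Answer: NRURNY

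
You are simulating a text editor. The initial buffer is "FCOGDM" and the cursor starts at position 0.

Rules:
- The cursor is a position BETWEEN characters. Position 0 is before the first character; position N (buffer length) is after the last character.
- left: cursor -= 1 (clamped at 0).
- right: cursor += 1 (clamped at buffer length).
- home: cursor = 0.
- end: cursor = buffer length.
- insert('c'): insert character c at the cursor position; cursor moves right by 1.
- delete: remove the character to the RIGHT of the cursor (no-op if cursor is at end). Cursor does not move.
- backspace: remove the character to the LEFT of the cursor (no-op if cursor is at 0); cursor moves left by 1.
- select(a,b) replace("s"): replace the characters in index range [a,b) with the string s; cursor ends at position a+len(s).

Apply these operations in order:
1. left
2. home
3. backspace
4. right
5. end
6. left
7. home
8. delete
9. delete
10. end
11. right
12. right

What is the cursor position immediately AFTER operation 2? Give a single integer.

After op 1 (left): buf='FCOGDM' cursor=0
After op 2 (home): buf='FCOGDM' cursor=0

Answer: 0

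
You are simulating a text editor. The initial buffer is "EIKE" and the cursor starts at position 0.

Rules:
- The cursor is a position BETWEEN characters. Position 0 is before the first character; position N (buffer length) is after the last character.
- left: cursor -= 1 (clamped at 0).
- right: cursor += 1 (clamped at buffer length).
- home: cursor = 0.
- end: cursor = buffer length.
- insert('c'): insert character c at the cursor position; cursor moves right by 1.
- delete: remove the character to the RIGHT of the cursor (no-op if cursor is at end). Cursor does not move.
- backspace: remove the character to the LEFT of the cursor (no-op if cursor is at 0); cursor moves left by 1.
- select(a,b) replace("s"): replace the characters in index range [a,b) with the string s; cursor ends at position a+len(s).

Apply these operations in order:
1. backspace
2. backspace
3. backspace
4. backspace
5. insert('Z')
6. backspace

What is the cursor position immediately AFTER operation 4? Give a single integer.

After op 1 (backspace): buf='EIKE' cursor=0
After op 2 (backspace): buf='EIKE' cursor=0
After op 3 (backspace): buf='EIKE' cursor=0
After op 4 (backspace): buf='EIKE' cursor=0

Answer: 0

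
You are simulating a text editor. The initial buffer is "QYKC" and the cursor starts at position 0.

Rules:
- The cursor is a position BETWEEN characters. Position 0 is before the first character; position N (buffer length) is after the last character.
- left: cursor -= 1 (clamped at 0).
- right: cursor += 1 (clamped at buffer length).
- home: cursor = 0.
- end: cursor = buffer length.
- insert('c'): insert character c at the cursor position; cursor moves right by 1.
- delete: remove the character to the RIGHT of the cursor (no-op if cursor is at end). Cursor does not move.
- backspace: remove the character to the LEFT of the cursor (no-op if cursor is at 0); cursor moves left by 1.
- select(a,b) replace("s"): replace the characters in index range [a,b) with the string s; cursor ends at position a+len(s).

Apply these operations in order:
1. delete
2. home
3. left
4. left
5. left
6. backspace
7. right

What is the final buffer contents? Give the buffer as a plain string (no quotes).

After op 1 (delete): buf='YKC' cursor=0
After op 2 (home): buf='YKC' cursor=0
After op 3 (left): buf='YKC' cursor=0
After op 4 (left): buf='YKC' cursor=0
After op 5 (left): buf='YKC' cursor=0
After op 6 (backspace): buf='YKC' cursor=0
After op 7 (right): buf='YKC' cursor=1

Answer: YKC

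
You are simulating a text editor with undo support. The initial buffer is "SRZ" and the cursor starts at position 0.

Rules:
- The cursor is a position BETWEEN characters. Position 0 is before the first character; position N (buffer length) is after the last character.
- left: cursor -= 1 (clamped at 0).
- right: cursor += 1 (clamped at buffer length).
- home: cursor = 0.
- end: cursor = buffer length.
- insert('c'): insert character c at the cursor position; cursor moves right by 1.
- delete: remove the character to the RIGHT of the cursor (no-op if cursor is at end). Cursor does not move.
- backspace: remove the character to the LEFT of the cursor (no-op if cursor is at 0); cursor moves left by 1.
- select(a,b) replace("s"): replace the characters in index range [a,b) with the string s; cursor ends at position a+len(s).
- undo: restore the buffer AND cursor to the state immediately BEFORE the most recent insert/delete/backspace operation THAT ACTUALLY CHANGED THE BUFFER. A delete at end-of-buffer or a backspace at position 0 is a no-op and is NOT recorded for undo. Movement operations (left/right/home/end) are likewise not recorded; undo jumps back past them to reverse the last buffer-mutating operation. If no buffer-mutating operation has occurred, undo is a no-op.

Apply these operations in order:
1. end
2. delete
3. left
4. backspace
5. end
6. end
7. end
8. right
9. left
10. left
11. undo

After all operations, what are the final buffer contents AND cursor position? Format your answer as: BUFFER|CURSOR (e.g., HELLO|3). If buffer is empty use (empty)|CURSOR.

After op 1 (end): buf='SRZ' cursor=3
After op 2 (delete): buf='SRZ' cursor=3
After op 3 (left): buf='SRZ' cursor=2
After op 4 (backspace): buf='SZ' cursor=1
After op 5 (end): buf='SZ' cursor=2
After op 6 (end): buf='SZ' cursor=2
After op 7 (end): buf='SZ' cursor=2
After op 8 (right): buf='SZ' cursor=2
After op 9 (left): buf='SZ' cursor=1
After op 10 (left): buf='SZ' cursor=0
After op 11 (undo): buf='SRZ' cursor=2

Answer: SRZ|2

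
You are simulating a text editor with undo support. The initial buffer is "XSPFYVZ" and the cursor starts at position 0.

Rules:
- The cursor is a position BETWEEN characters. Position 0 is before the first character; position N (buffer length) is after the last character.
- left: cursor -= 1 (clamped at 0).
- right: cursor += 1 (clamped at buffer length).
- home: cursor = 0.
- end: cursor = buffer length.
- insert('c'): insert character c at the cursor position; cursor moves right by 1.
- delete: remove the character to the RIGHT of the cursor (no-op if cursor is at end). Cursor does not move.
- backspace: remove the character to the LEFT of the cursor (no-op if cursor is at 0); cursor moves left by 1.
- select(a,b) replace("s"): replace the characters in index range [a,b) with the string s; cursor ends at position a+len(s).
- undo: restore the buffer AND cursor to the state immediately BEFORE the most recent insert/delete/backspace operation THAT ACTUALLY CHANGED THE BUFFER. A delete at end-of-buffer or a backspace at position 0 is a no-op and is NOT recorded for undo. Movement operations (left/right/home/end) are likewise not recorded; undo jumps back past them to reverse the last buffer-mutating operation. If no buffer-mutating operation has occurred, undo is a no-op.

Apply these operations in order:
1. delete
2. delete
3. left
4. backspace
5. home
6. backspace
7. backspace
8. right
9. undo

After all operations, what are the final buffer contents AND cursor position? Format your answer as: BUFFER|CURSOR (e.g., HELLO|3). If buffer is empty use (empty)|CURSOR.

After op 1 (delete): buf='SPFYVZ' cursor=0
After op 2 (delete): buf='PFYVZ' cursor=0
After op 3 (left): buf='PFYVZ' cursor=0
After op 4 (backspace): buf='PFYVZ' cursor=0
After op 5 (home): buf='PFYVZ' cursor=0
After op 6 (backspace): buf='PFYVZ' cursor=0
After op 7 (backspace): buf='PFYVZ' cursor=0
After op 8 (right): buf='PFYVZ' cursor=1
After op 9 (undo): buf='SPFYVZ' cursor=0

Answer: SPFYVZ|0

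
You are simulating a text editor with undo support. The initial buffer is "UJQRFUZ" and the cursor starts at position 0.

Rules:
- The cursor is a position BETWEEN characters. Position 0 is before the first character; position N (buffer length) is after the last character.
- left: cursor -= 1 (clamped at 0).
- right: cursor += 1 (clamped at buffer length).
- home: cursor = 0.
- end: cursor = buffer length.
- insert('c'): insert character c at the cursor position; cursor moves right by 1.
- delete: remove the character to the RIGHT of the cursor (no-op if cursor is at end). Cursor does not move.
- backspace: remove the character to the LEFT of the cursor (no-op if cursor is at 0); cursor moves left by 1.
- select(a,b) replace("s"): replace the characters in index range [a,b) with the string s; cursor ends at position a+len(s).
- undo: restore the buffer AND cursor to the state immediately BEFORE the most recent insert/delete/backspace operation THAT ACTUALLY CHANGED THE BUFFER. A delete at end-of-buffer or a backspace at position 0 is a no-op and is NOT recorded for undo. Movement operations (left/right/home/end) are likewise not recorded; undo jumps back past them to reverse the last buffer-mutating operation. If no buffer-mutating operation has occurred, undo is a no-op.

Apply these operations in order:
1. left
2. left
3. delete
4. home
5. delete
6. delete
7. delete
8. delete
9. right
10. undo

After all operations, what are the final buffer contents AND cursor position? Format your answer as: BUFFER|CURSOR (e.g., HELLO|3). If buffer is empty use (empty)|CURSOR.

Answer: FUZ|0

Derivation:
After op 1 (left): buf='UJQRFUZ' cursor=0
After op 2 (left): buf='UJQRFUZ' cursor=0
After op 3 (delete): buf='JQRFUZ' cursor=0
After op 4 (home): buf='JQRFUZ' cursor=0
After op 5 (delete): buf='QRFUZ' cursor=0
After op 6 (delete): buf='RFUZ' cursor=0
After op 7 (delete): buf='FUZ' cursor=0
After op 8 (delete): buf='UZ' cursor=0
After op 9 (right): buf='UZ' cursor=1
After op 10 (undo): buf='FUZ' cursor=0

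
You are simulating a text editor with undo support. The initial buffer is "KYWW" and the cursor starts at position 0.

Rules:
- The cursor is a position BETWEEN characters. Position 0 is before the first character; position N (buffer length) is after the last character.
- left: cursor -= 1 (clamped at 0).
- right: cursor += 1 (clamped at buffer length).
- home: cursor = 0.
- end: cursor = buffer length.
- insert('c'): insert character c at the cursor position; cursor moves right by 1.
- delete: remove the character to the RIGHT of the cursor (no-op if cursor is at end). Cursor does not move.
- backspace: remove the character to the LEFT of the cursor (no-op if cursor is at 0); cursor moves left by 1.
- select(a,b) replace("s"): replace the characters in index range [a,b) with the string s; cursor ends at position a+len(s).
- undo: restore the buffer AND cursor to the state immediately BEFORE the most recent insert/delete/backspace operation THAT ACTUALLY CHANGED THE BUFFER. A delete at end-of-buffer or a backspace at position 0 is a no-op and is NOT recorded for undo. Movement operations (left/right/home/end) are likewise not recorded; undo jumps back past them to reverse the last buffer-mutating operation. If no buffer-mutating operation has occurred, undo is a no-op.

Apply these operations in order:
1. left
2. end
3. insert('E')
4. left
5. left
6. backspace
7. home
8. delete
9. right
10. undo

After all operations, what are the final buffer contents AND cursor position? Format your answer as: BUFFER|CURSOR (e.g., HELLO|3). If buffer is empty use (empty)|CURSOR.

Answer: KYWE|0

Derivation:
After op 1 (left): buf='KYWW' cursor=0
After op 2 (end): buf='KYWW' cursor=4
After op 3 (insert('E')): buf='KYWWE' cursor=5
After op 4 (left): buf='KYWWE' cursor=4
After op 5 (left): buf='KYWWE' cursor=3
After op 6 (backspace): buf='KYWE' cursor=2
After op 7 (home): buf='KYWE' cursor=0
After op 8 (delete): buf='YWE' cursor=0
After op 9 (right): buf='YWE' cursor=1
After op 10 (undo): buf='KYWE' cursor=0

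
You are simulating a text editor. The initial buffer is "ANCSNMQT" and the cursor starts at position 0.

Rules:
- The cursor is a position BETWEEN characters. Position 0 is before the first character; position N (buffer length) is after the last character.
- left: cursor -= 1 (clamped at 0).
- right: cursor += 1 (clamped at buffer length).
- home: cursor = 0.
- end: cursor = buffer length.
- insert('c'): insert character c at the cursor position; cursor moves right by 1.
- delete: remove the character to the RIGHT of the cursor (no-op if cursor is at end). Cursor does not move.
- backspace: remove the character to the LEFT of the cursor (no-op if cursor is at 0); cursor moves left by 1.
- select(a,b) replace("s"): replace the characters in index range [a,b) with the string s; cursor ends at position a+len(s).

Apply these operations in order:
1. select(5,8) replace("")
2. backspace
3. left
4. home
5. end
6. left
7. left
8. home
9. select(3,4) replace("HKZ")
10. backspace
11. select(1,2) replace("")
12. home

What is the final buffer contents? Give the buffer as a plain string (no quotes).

Answer: ACHK

Derivation:
After op 1 (select(5,8) replace("")): buf='ANCSN' cursor=5
After op 2 (backspace): buf='ANCS' cursor=4
After op 3 (left): buf='ANCS' cursor=3
After op 4 (home): buf='ANCS' cursor=0
After op 5 (end): buf='ANCS' cursor=4
After op 6 (left): buf='ANCS' cursor=3
After op 7 (left): buf='ANCS' cursor=2
After op 8 (home): buf='ANCS' cursor=0
After op 9 (select(3,4) replace("HKZ")): buf='ANCHKZ' cursor=6
After op 10 (backspace): buf='ANCHK' cursor=5
After op 11 (select(1,2) replace("")): buf='ACHK' cursor=1
After op 12 (home): buf='ACHK' cursor=0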